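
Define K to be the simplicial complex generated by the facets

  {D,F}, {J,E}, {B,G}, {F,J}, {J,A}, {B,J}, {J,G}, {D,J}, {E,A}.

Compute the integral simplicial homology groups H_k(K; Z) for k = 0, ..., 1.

Order the vertices as A < B < D < E < F < G < J. Listing each simplex with vertices in this order, K has dimension 1 with simplices:

  0-simplices (7): A, B, D, E, F, G, J
  1-simplices (9): AE, AJ, BG, BJ, DF, DJ, EJ, FJ, GJ

so the chain groups are C_0 ≅ Z^7, C_1 ≅ Z^9.

The boundary map ∂_1: C_1 → C_0 sends each edge [p,q] (with p < q) to q − p. For instance
  ∂GJ = J − G.
As a 7×9 matrix over Z this has rank 6, with invariant factors (1,1,1,1,1,1).

Reading off H_k = ker ∂_k / im ∂_{k+1}:

  H_0: rank C_0 − rank ∂_1 = 7 − 6 = 1, and the invariant factors of ∂_1 are all 1, so H_0 = Z.
  H_1: rank ker ∂_1 − rank ∂_2 = (9 − 6) − 0 = 3, and there is no ∂_2, so H_1 = Z^3.

H_0 = Z,  H_1 = Z^3.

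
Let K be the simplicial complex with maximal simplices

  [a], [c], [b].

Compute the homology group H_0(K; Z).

H_0 = Z^3.

Fix the vertex order a < b < c and write every simplex with vertices in increasing order. Then dim K = 0 and the simplices of K are:

  0-simplices (3): a, b, c

so the chain groups are C_0 ≅ Z^3.

Computing H_k = (kernel of ∂_k) / (image of ∂_{k+1}):

  H_0: rank C_0 − rank ∂_1 = 3 − 0 = 3, and there is no ∂_1, so H_0 ≅ Z^3.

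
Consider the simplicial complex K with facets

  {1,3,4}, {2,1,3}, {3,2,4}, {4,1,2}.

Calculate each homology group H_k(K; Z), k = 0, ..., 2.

H_0 = Z,  H_1 = 0,  H_2 = Z.

Order the vertices as 1 < 2 < 3 < 4. Listing each simplex with vertices in this order, K has dimension 2 with simplices:

  0-simplices (4): [1], [2], [3], [4]
  1-simplices (6): [1,2], [1,3], [1,4], [2,3], [2,4], [3,4]
  2-simplices (4): [1,2,3], [1,2,4], [1,3,4], [2,3,4]

Hence C_0 ≅ Z^4, C_1 ≅ Z^6, C_2 ≅ Z^4.

∂_1: C_1 → C_0 sends each edge [p,q] (with p < q) to q − p.
The resulting 4×6 matrix has rank 3, and its Smith normal form has invariant factors (1,1,1).

The boundary map ∂_2: C_2 → C_1 acts by ∂[p,q,r] = [q,r] − [p,r] + [p,q]. For instance
  ∂[1,3,4] = [3,4] − [1,4] + [1,3],
  ∂[1,2,3] = [2,3] − [1,3] + [1,2].
The 6×4 boundary matrix has rank 3 and Smith normal form diag(1,1,1).

Reading off H_k = ker ∂_k / im ∂_{k+1}:

  H_0: rank C_0 − rank ∂_1 = 4 − 3 = 1, and the invariant factors of ∂_1 are all 1, so H_0 ≅ Z.
  H_1: rank ker ∂_1 − rank ∂_2 = (6 − 3) − 3 = 0, and the invariant factors of ∂_2 are all 1, so H_1 ≅ 0.
  H_2: rank ker ∂_2 − rank ∂_3 = (4 − 3) − 0 = 1, and there is no ∂_3, so H_2 ≅ Z.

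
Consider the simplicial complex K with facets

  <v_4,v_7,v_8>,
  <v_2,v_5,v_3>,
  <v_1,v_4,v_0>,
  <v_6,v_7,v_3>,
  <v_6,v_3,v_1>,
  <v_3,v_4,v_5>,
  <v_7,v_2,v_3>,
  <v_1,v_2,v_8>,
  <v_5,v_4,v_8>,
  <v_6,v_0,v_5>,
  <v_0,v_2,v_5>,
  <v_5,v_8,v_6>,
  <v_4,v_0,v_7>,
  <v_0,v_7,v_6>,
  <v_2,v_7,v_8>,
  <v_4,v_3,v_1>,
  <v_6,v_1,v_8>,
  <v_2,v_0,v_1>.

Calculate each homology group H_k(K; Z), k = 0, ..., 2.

Take the total order v_0 < v_1 < v_2 < v_3 < v_4 < v_5 < v_6 < v_7 < v_8 on the vertex set. Then K (dimension 2) consists of the simplices:

  0-simplices (9): [v_0], [v_1], [v_2], [v_3], [v_4], [v_5], [v_6], [v_7], [v_8]
  1-simplices (27): (27 of them)
  2-simplices (18): (18 of them)

so the chain groups are C_0 ≅ Z^9, C_1 ≅ Z^27, C_2 ≅ Z^18.

∂_1: C_1 → C_0 is given by ∂[p,q] = [q] − [p]. For instance
  ∂[v_0,v_6] = [v_6] − [v_0].
The 9×27 boundary matrix has rank 8 and Smith normal form diag(1,1,1,1,1,1,1,1).

∂_2: C_2 → C_1 sends each 2-simplex [p,q,r] to [q,r] − [p,r] + [p,q]. For instance
  ∂[v_0,v_4,v_7] = [v_4,v_7] − [v_0,v_7] + [v_0,v_4],
  ∂[v_3,v_4,v_5] = [v_4,v_5] − [v_3,v_5] + [v_3,v_4].
The resulting 27×18 matrix has rank 17, and its Smith normal form has invariant factors (1,1,1,1,1,1,1,1,1,1,1,1,1,1,1,1,1).

Computing H_k = (kernel of ∂_k) / (image of ∂_{k+1}):

  H_0: rank C_0 − rank ∂_1 = 9 − 8 = 1, and the invariant factors of ∂_1 are all 1, so H_0 ≅ Z.
  H_1: rank ker ∂_1 − rank ∂_2 = (27 − 8) − 17 = 2, and the invariant factors of ∂_2 are all 1, so H_1 ≅ Z^2.
  H_2: rank ker ∂_2 − rank ∂_3 = (18 − 17) − 0 = 1, and there is no ∂_3, so H_2 ≅ Z.

H_0 ≅ Z,  H_1 ≅ Z^2,  H_2 ≅ Z.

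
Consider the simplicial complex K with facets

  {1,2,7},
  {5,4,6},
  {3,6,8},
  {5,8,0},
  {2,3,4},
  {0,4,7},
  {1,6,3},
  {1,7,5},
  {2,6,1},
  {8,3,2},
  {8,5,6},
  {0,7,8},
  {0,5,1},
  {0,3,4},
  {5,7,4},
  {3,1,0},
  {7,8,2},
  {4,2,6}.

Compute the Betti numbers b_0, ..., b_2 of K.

b_0 = 1, b_1 = 1, b_2 = 0.

We work with the vertex ordering 0 < 1 < 2 < 3 < 4 < 5 < 6 < 7 < 8. The simplices of K, each written with vertices in increasing order, are:

  0-simplices (9): [0], [1], [2], [3], [4], [5], [6], [7], [8]
  1-simplices (27): (27 of them)
  2-simplices (18): [0,1,3], [0,1,5], [0,3,4], [0,4,7], [0,5,8], [0,7,8], [1,2,6], [1,2,7], [1,3,6], [1,5,7], [2,3,4], [2,3,8], [2,4,6], [2,7,8], [3,6,8], [4,5,6], [4,5,7], [5,6,8]

so the chain groups are C_0 ≅ Z^9, C_1 ≅ Z^27, C_2 ≅ Z^18.

∂_1: C_1 → C_0 maps an edge to its endpoints' difference, ∂[p,q] = q − p. For instance
  ∂[3,8] = [8] − [3].
As a 9×27 matrix over Z this has rank 8, with invariant factors (1,1,1,1,1,1,1,1).

The boundary map ∂_2: C_2 → C_1 sends each 2-simplex [p,q,r] to [q,r] − [p,r] + [p,q]. For instance
  ∂[1,2,6] = [2,6] − [1,6] + [1,2],
  ∂[0,3,4] = [3,4] − [0,4] + [0,3].
As a 27×18 matrix over Z this has rank 18, with invariant factors (1,1,1,1,1,1,1,1,1,1,1,1,1,1,1,1,1,2).

Computing H_k = (kernel of ∂_k) / (image of ∂_{k+1}):

  H_0: rank C_0 − rank ∂_1 = 9 − 8 = 1, and the invariant factors of ∂_1 are all 1, so H_0 = Z.
  H_1: rank ker ∂_1 − rank ∂_2 = (27 − 8) − 18 = 1, and ∂_2 has invariant factor 2 > 1, so H_1 = Z ⊕ Z/2.
  H_2: rank ker ∂_2 − rank ∂_3 = (18 − 18) − 0 = 0, and there is no ∂_3, so H_2 = 0.

As a check, the Euler characteristic is 9 − 27 + 18 = 0, which agrees with 1 − 1 + 0 = 0.

Hence the Betti numbers are b_0 = 1, b_1 = 1, b_2 = 0.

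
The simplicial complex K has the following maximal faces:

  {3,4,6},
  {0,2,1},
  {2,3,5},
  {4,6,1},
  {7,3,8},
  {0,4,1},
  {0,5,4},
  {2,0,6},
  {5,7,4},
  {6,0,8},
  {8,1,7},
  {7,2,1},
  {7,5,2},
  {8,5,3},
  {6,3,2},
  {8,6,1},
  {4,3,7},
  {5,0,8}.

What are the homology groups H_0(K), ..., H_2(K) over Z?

H_0 = Z,  H_1 = Z ⊕ Z/2,  H_2 = 0.

K has 9 vertices, 27 edges, 18 triangles.
rank ∂_0 = 0, rank ∂_1 = 8 ⇒ b_0 = 9 − 0 − 8 = 1; all invariant factors of ∂_1 are 1 so no torsion. So H_0 = Z.
rank ∂_1 = 8, rank ∂_2 = 18 ⇒ b_1 = 27 − 8 − 18 = 1; ∂_2 has invariant factor(s) [2] giving torsion. So H_1 = Z ⊕ Z/2.
rank ∂_2 = 18, rank ∂_3 = 0 ⇒ b_2 = 18 − 18 − 0 = 0. So H_2 = 0.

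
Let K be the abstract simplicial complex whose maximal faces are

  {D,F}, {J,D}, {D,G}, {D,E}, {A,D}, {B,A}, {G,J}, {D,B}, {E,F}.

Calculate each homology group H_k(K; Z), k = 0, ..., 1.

H_0 ≅ Z,  H_1 ≅ Z^3.

We work with the vertex ordering A < B < D < E < F < G < J. The simplices of K, each written with vertices in increasing order, are:

  0-simplices (7): A, B, D, E, F, G, J
  1-simplices (9): AB, AD, BD, DE, DF, DG, DJ, EF, GJ

giving chain groups C_0 ≅ Z^7, C_1 ≅ Z^9.

Boundary ∂_1: C_1 → C_0 is given by ∂[p,q] = [q] − [p]. For instance
  ∂BD = D − B.
The resulting 7×9 matrix has rank 6, and its Smith normal form has invariant factors (1,1,1,1,1,1).

Now H_k = ker ∂_k / im ∂_{k+1}, so:

  H_0: rank C_0 − rank ∂_1 = 7 − 6 = 1, and the invariant factors of ∂_1 are all 1, so H_0 ≅ Z.
  H_1: rank ker ∂_1 − rank ∂_2 = (9 − 6) − 0 = 3, and there is no ∂_2, so H_1 ≅ Z^3.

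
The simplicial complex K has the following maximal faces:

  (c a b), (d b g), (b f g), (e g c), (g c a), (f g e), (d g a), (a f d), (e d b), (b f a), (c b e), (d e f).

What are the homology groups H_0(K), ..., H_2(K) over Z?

H_0 ≅ Z,  H_1 ≅ Z/2,  H_2 = 0.

We work with the vertex ordering a < b < c < d < e < f < g. The simplices of K, each written with vertices in increasing order, are:

  0-simplices (7): a, b, c, d, e, f, g
  1-simplices (18): ab, ac, ad, af, ag, bc, bd, be, bf, bg, ce, cg, de, df, dg, ef, eg, fg
  2-simplices (12): abc, abf, acg, adf, adg, bce, bde, bdg, bfg, ceg, def, efg

Hence C_0 ≅ Z^7, C_1 ≅ Z^18, C_2 ≅ Z^12.

∂_1: C_1 → C_0 sends each edge [p,q] (with p < q) to q − p.
As a 7×18 matrix over Z this has rank 6, with invariant factors (1,1,1,1,1,1).

The boundary map ∂_2: C_2 → C_1 acts by ∂[p,q,r] = [q,r] − [p,r] + [p,q]. For instance
  ∂adg = dg − ag + ad,
  ∂bdg = dg − bg + bd.
The resulting 18×12 matrix has rank 12, and its Smith normal form has invariant factors (1,1,1,1,1,1,1,1,1,1,1,2).

Reading off H_k = ker ∂_k / im ∂_{k+1}:

  H_0: rank C_0 − rank ∂_1 = 7 − 6 = 1, and the invariant factors of ∂_1 are all 1, so H_0 = Z.
  H_1: rank ker ∂_1 − rank ∂_2 = (18 − 6) − 12 = 0, and ∂_2 has invariant factor 2 > 1, so H_1 = Z/2.
  H_2: rank ker ∂_2 − rank ∂_3 = (12 − 12) − 0 = 0, and there is no ∂_3, so H_2 = 0.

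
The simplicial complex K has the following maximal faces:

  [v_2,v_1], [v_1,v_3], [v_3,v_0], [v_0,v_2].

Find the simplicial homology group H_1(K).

Fix the vertex order v_0 < v_1 < v_2 < v_3 and write every simplex with vertices in increasing order. Then dim K = 1 and the simplices of K are:

  0-simplices (4): [v_0], [v_1], [v_2], [v_3]
  1-simplices (4): [v_0,v_2], [v_0,v_3], [v_1,v_2], [v_1,v_3]

so the chain groups are C_0 ≅ Z^4, C_1 ≅ Z^4.

∂_1: C_1 → C_0 is given by ∂[p,q] = [q] − [p].
As a 4×4 matrix over Z this has rank 3, with invariant factors (1,1,1).

From H_k ≅ ker(∂_k) / im(∂_{k+1}) we obtain:

  H_1: rank ker ∂_1 − rank ∂_2 = (4 − 3) − 0 = 1, and there is no ∂_2, so H_1 ≅ Z.

(K is a triangulation of the circle S^1.)

H_1 = Z.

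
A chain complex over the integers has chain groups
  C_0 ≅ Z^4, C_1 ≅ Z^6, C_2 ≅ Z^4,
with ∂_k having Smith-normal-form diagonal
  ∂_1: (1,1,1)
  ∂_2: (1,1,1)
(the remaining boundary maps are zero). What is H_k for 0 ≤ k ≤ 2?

H_0 ≅ Z,  H_1 = 0,  H_2 ≅ Z.

H_0: b_0 = 4 − 0 − 3 = 1; torsion from ∂_1 factors > 1: none. So H_0 ≅ Z.
H_1: b_1 = 6 − 3 − 3 = 0; torsion from ∂_2 factors > 1: none. So H_1 ≅ 0.
H_2: b_2 = 4 − 3 − 0 = 1; torsion from ∂_3 factors > 1: none. So H_2 ≅ Z.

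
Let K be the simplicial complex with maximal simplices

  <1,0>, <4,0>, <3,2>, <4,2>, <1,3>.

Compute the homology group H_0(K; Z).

Take the total order 0 < 1 < 2 < 3 < 4 on the vertex set. Then K (dimension 1) consists of the simplices:

  0-simplices (5): [0], [1], [2], [3], [4]
  1-simplices (5): [0,1], [0,4], [1,3], [2,3], [2,4]

so the chain groups are C_0 ≅ Z^5, C_1 ≅ Z^5.

∂_1: C_1 → C_0 sends each edge [p,q] (with p < q) to q − p. For instance
  ∂[1,3] = [3] − [1].
As a 5×5 matrix over Z this has rank 4, with invariant factors (1,1,1,1).

Now H_k = ker ∂_k / im ∂_{k+1}, so:

  H_0: rank C_0 − rank ∂_1 = 5 − 4 = 1, and the invariant factors of ∂_1 are all 1, so H_0 ≅ Z.

(K is a triangulation of the circle S^1.)

H_0 ≅ Z.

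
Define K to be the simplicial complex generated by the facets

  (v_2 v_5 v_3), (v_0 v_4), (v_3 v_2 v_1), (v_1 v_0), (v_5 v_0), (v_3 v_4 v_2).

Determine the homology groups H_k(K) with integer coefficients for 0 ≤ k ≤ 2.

Fix the vertex order v_0 < v_1 < v_2 < v_3 < v_4 < v_5 and write every simplex with vertices in increasing order. Then dim K = 2 and the simplices of K are:

  0-simplices (6): [v_0], [v_1], [v_2], [v_3], [v_4], [v_5]
  1-simplices (10): [v_0,v_1], [v_0,v_4], [v_0,v_5], [v_1,v_2], [v_1,v_3], [v_2,v_3], [v_2,v_4], [v_2,v_5], [v_3,v_4], [v_3,v_5]
  2-simplices (3): [v_1,v_2,v_3], [v_2,v_3,v_4], [v_2,v_3,v_5]

giving chain groups C_0 ≅ Z^6, C_1 ≅ Z^10, C_2 ≅ Z^3.

∂_1: C_1 → C_0 is given by ∂[p,q] = [q] − [p].
This gives a 6×10 integer matrix of rank 5; reducing to Smith normal form yields diagonal entries (1,1,1,1,1).

The boundary map ∂_2: C_2 → C_1 sends each 2-simplex [p,q,r] to [q,r] − [p,r] + [p,q]. For instance
  ∂[v_2,v_3,v_4] = [v_3,v_4] − [v_2,v_4] + [v_2,v_3],
  ∂[v_2,v_3,v_5] = [v_3,v_5] − [v_2,v_5] + [v_2,v_3].
The 10×3 boundary matrix has rank 3 and Smith normal form diag(1,1,1).

Reading off H_k = ker ∂_k / im ∂_{k+1}:

  H_0: rank C_0 − rank ∂_1 = 6 − 5 = 1, and the invariant factors of ∂_1 are all 1, so H_0 = Z.
  H_1: rank ker ∂_1 − rank ∂_2 = (10 − 5) − 3 = 2, and the invariant factors of ∂_2 are all 1, so H_1 = Z^2.
  H_2: rank ker ∂_2 − rank ∂_3 = (3 − 3) − 0 = 0, and there is no ∂_3, so H_2 = 0.

H_0 = Z,  H_1 = Z^2,  H_2 = 0.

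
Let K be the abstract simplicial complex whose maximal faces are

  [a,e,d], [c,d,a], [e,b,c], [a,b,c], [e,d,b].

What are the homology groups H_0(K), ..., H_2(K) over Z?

H_0 = Z,  H_1 = Z,  H_2 = 0.

Order the vertices as a < b < c < d < e. Listing each simplex with vertices in this order, K has dimension 2 with simplices:

  0-simplices (5): a, b, c, d, e
  1-simplices (10): ab, ac, ad, ae, bc, bd, be, cd, ce, de
  2-simplices (5): abc, acd, ade, bce, bde

so the chain groups are C_0 ≅ Z^5, C_1 ≅ Z^10, C_2 ≅ Z^5.

Boundary ∂_1: C_1 → C_0 sends each edge [p,q] (with p < q) to q − p. For instance
  ∂ac = c − a.
The 5×10 boundary matrix has rank 4 and Smith normal form diag(1,1,1,1).

∂_2: C_2 → C_1 sends each 2-simplex [p,q,r] to [q,r] − [p,r] + [p,q]. For instance
  ∂bde = de − be + bd,
  ∂bce = ce − be + bc.
The resulting 10×5 matrix has rank 5, and its Smith normal form has invariant factors (1,1,1,1,1).

Reading off H_k = ker ∂_k / im ∂_{k+1}:

  H_0: rank C_0 − rank ∂_1 = 5 − 4 = 1, and the invariant factors of ∂_1 are all 1, so H_0 ≅ Z.
  H_1: rank ker ∂_1 − rank ∂_2 = (10 − 4) − 5 = 1, and the invariant factors of ∂_2 are all 1, so H_1 ≅ Z.
  H_2: rank ker ∂_2 − rank ∂_3 = (5 − 5) − 0 = 0, and there is no ∂_3, so H_2 ≅ 0.

As a check, the Euler characteristic is 5 − 10 + 5 = 0, which agrees with 1 − 1 + 0 = 0.
(K is a triangulation of the Möbius band.)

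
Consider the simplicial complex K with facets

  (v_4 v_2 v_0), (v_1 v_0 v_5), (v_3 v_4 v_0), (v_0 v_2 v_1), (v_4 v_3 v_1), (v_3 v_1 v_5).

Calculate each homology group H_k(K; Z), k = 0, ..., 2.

We work with the vertex ordering v_0 < v_1 < v_2 < v_3 < v_4 < v_5. The simplices of K, each written with vertices in increasing order, are:

  0-simplices (6): [v_0], [v_1], [v_2], [v_3], [v_4], [v_5]
  1-simplices (12): [v_0,v_1], [v_0,v_2], [v_0,v_3], [v_0,v_4], [v_0,v_5], [v_1,v_2], [v_1,v_3], [v_1,v_4], [v_1,v_5], [v_2,v_4], [v_3,v_4], [v_3,v_5]
  2-simplices (6): [v_0,v_1,v_2], [v_0,v_1,v_5], [v_0,v_2,v_4], [v_0,v_3,v_4], [v_1,v_3,v_4], [v_1,v_3,v_5]

so the chain groups are C_0 ≅ Z^6, C_1 ≅ Z^12, C_2 ≅ Z^6.

The boundary map ∂_1: C_1 → C_0 is given by ∂[p,q] = [q] − [p].
As a 6×12 matrix over Z this has rank 5, with invariant factors (1,1,1,1,1).

The boundary map ∂_2: C_2 → C_1 acts by ∂[p,q,r] = [q,r] − [p,r] + [p,q]. For instance
  ∂[v_1,v_3,v_5] = [v_3,v_5] − [v_1,v_5] + [v_1,v_3],
  ∂[v_0,v_1,v_5] = [v_1,v_5] − [v_0,v_5] + [v_0,v_1].
The resulting 12×6 matrix has rank 6, and its Smith normal form has invariant factors (1,1,1,1,1,1).

Computing H_k = (kernel of ∂_k) / (image of ∂_{k+1}):

  H_0: rank C_0 − rank ∂_1 = 6 − 5 = 1, and the invariant factors of ∂_1 are all 1, so H_0 = Z.
  H_1: rank ker ∂_1 − rank ∂_2 = (12 − 5) − 6 = 1, and the invariant factors of ∂_2 are all 1, so H_1 = Z.
  H_2: rank ker ∂_2 − rank ∂_3 = (6 − 6) − 0 = 0, and there is no ∂_3, so H_2 = 0.

H_0 ≅ Z,  H_1 ≅ Z,  H_2 = 0.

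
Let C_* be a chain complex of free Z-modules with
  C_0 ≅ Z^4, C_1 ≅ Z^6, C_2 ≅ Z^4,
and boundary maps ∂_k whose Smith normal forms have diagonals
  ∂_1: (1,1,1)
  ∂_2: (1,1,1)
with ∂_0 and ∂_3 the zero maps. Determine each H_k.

H_0: b_0 = 4 − 0 − 3 = 1; torsion from ∂_1 factors > 1: none. So H_0 ≅ Z.
H_1: b_1 = 6 − 3 − 3 = 0; torsion from ∂_2 factors > 1: none. So H_1 ≅ 0.
H_2: b_2 = 4 − 3 − 0 = 1; torsion from ∂_3 factors > 1: none. So H_2 ≅ Z.

H_0 ≅ Z,  H_1 = 0,  H_2 ≅ Z.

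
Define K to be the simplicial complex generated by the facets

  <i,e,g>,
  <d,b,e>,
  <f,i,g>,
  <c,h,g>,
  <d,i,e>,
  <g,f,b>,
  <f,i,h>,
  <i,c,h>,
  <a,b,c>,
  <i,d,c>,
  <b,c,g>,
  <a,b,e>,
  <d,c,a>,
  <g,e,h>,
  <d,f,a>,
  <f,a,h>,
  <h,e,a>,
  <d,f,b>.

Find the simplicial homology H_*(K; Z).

H_0 ≅ Z,  H_1 ≅ Z ⊕ Z_2,  H_2 = 0.

Take the total order a < b < c < d < e < f < g < h < i on the vertex set. Then K (dimension 2) consists of the simplices:

  0-simplices (9): a, b, c, d, e, f, g, h, i
  1-simplices (27): ab, ac, ad, ae, af, ah, bc, bd, be, bf, bg, cd, cg, ch, ci, de, df, di, eg, eh, ei, fg, fh, fi, gh, gi, hi
  2-simplices (18): abc, abe, acd, adf, aeh, afh, bcg, bde, bdf, bfg, cdi, cgh, chi, dei, egh, egi, fgi, fhi

so the chain groups are C_0 ≅ Z^9, C_1 ≅ Z^27, C_2 ≅ Z^18.

∂_1: C_1 → C_0 sends each edge [p,q] (with p < q) to q − p. For instance
  ∂eg = g − e.
This gives a 9×27 integer matrix of rank 8; reducing to Smith normal form yields diagonal entries (1,1,1,1,1,1,1,1).

∂_2: C_2 → C_1 acts by ∂[p,q,r] = [q,r] − [p,r] + [p,q]. For instance
  ∂bcg = cg − bg + bc,
  ∂cdi = di − ci + cd.
The resulting 27×18 matrix has rank 18, and its Smith normal form has invariant factors (1,1,1,1,1,1,1,1,1,1,1,1,1,1,1,1,1,2).

Now H_k = ker ∂_k / im ∂_{k+1}, so:

  H_0: rank C_0 − rank ∂_1 = 9 − 8 = 1, and the invariant factors of ∂_1 are all 1, so H_0 ≅ Z.
  H_1: rank ker ∂_1 − rank ∂_2 = (27 − 8) − 18 = 1, and ∂_2 has invariant factor 2 > 1, so H_1 ≅ Z ⊕ Z_2.
  H_2: rank ker ∂_2 − rank ∂_3 = (18 − 18) − 0 = 0, and there is no ∂_3, so H_2 ≅ 0.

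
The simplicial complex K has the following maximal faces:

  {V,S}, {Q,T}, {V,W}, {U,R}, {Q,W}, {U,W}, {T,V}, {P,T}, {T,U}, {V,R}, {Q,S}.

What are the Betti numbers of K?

Fix the vertex order P < Q < R < S < T < U < V < W and write every simplex with vertices in increasing order. Then dim K = 1 and the simplices of K are:

  0-simplices (8): P, Q, R, S, T, U, V, W
  1-simplices (11): PT, QS, QT, QW, RU, RV, SV, TU, TV, UW, VW

Hence C_0 ≅ Z^8, C_1 ≅ Z^11.

Boundary ∂_1: C_1 → C_0 sends each edge [p,q] (with p < q) to q − p.
The 8×11 boundary matrix has rank 7 and Smith normal form diag(1,1,1,1,1,1,1).

From H_k ≅ ker(∂_k) / im(∂_{k+1}) we obtain:

  H_0: rank C_0 − rank ∂_1 = 8 − 7 = 1, and the invariant factors of ∂_1 are all 1, so H_0 = Z.
  H_1: rank ker ∂_1 − rank ∂_2 = (11 − 7) − 0 = 4, and there is no ∂_2, so H_1 = Z^4.

Hence the Betti numbers are b_0 = 1, b_1 = 4.

b_0 = 1, b_1 = 4.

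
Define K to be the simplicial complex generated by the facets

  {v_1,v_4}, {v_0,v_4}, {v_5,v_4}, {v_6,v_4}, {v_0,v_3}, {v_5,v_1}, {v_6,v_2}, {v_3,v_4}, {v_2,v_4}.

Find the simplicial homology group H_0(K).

K has 7 vertices, 9 edges.
rank ∂_0 = 0, rank ∂_1 = 6 ⇒ b_0 = 7 − 0 − 6 = 1; all invariant factors of ∂_1 are 1 so no torsion. So H_0 = Z.

H_0 = Z.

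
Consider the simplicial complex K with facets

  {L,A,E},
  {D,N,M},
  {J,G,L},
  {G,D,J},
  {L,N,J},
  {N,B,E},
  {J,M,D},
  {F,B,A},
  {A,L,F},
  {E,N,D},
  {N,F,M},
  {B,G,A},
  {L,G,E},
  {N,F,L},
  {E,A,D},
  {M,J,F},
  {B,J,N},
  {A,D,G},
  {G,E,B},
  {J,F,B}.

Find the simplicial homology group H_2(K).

Fix the vertex order A < B < D < E < F < G < J < L < M < N and write every simplex with vertices in increasing order. Then dim K = 2 and the simplices of K are:

  0-simplices (10): A, B, D, E, F, G, J, L, M, N
  1-simplices (30): AB, AD, AE, AF, AG, AL, BE, BF, BG, BJ, BN, DE, DG, DJ, DM, DN, EG, EL, EN, FJ, FL, FM, FN, GJ, GL, JL, JM, JN, LN, MN
  2-simplices (20): ABF, ABG, ADE, ADG, AEL, AFL, BEG, BEN, BFJ, BJN, DEN, DGJ, DJM, DMN, EGL, FJM, FLN, FMN, GJL, JLN

Hence C_0 ≅ Z^10, C_1 ≅ Z^30, C_2 ≅ Z^20.

Boundary ∂_1: C_1 → C_0 sends each edge [p,q] (with p < q) to q − p. For instance
  ∂GL = L − G.
This gives a 10×30 integer matrix of rank 9; reducing to Smith normal form yields diagonal entries (1,1,1,1,1,1,1,1,1).

The boundary map ∂_2: C_2 → C_1 acts by ∂[p,q,r] = [q,r] − [p,r] + [p,q]. For instance
  ∂ADG = DG − AG + AD,
  ∂BEG = EG − BG + BE.
As a 30×20 matrix over Z this has rank 20, with invariant factors (1,1,1,1,1,1,1,1,1,1,1,1,1,1,1,1,1,1,1,2).

From H_k ≅ ker(∂_k) / im(∂_{k+1}) we obtain:

  H_2: rank ker ∂_2 − rank ∂_3 = (20 − 20) − 0 = 0, and there is no ∂_3, so H_2 = 0.

H_2 = 0.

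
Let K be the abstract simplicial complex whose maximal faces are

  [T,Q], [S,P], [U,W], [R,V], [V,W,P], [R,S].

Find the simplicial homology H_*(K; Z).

H_0 = Z^2,  H_1 = Z,  H_2 = 0.

Fix the vertex order P < Q < R < S < T < U < V < W and write every simplex with vertices in increasing order. Then dim K = 2 and the simplices of K are:

  0-simplices (8): P, Q, R, S, T, U, V, W
  1-simplices (8): PS, PV, PW, QT, RS, RV, UW, VW
  2-simplices (1): PVW

Hence C_0 ≅ Z^8, C_1 ≅ Z^8, C_2 ≅ Z^1.

Boundary ∂_1: C_1 → C_0 maps an edge to its endpoints' difference, ∂[p,q] = q − p. For instance
  ∂VW = W − V.
This gives a 8×8 integer matrix of rank 6; reducing to Smith normal form yields diagonal entries (1,1,1,1,1,1).

The boundary map ∂_2: C_2 → C_1 acts by ∂[p,q,r] = [q,r] − [p,r] + [p,q]. For instance
  ∂PVW = VW − PW + PV.
As a 8×1 matrix over Z this has rank 1, with invariant factors (1).

Computing H_k = (kernel of ∂_k) / (image of ∂_{k+1}):

  H_0: rank C_0 − rank ∂_1 = 8 − 6 = 2, and the invariant factors of ∂_1 are all 1, so H_0 = Z^2.
  H_1: rank ker ∂_1 − rank ∂_2 = (8 − 6) − 1 = 1, and the invariant factors of ∂_2 are all 1, so H_1 = Z.
  H_2: rank ker ∂_2 − rank ∂_3 = (1 − 1) − 0 = 0, and there is no ∂_3, so H_2 = 0.

As a check, the Euler characteristic is 8 − 8 + 1 = 1, which agrees with 2 − 1 + 0 = 1.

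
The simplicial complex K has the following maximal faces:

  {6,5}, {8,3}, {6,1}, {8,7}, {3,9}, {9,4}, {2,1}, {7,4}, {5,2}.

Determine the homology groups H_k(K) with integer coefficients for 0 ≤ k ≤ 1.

H_0 = Z^2,  H_1 = Z^2.

Order the vertices as 1 < 2 < 3 < 4 < 5 < 6 < 7 < 8 < 9. Listing each simplex with vertices in this order, K has dimension 1 with simplices:

  0-simplices (9): [1], [2], [3], [4], [5], [6], [7], [8], [9]
  1-simplices (9): [1,2], [1,6], [2,5], [3,8], [3,9], [4,7], [4,9], [5,6], [7,8]

so the chain groups are C_0 ≅ Z^9, C_1 ≅ Z^9.

The boundary map ∂_1: C_1 → C_0 is given by ∂[p,q] = [q] − [p]. For instance
  ∂[3,8] = [8] − [3].
This gives a 9×9 integer matrix of rank 7; reducing to Smith normal form yields diagonal entries (1,1,1,1,1,1,1).

Computing H_k = (kernel of ∂_k) / (image of ∂_{k+1}):

  H_0: rank C_0 − rank ∂_1 = 9 − 7 = 2, and the invariant factors of ∂_1 are all 1, so H_0 = Z^2.
  H_1: rank ker ∂_1 − rank ∂_2 = (9 − 7) − 0 = 2, and there is no ∂_2, so H_1 = Z^2.

As a check, the Euler characteristic is 9 − 9 = 0, which agrees with 2 − 2 = 0.
(K is a triangulation of the disjoint union of the circle S^1 and the circle S^1.)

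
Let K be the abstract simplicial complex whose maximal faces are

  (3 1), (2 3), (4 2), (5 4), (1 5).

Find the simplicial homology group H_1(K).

Take the total order 1 < 2 < 3 < 4 < 5 on the vertex set. Then K (dimension 1) consists of the simplices:

  0-simplices (5): [1], [2], [3], [4], [5]
  1-simplices (5): [1,3], [1,5], [2,3], [2,4], [4,5]

Hence C_0 ≅ Z^5, C_1 ≅ Z^5.

Boundary ∂_1: C_1 → C_0 is given by ∂[p,q] = [q] − [p]. For instance
  ∂[1,5] = [5] − [1].
The resulting 5×5 matrix has rank 4, and its Smith normal form has invariant factors (1,1,1,1).

Now H_k = ker ∂_k / im ∂_{k+1}, so:

  H_1: rank ker ∂_1 − rank ∂_2 = (5 − 4) − 0 = 1, and there is no ∂_2, so H_1 ≅ Z.

H_1 ≅ Z.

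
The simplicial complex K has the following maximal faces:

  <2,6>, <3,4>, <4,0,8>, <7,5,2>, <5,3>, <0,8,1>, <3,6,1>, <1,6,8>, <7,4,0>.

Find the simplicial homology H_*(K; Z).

H_0 = Z,  H_1 = Z^3,  H_2 = 0.

Take the total order 0 < 1 < 2 < 3 < 4 < 5 < 6 < 7 < 8 on the vertex set. Then K (dimension 2) consists of the simplices:

  0-simplices (9): [0], [1], [2], [3], [4], [5], [6], [7], [8]
  1-simplices (17): [0,1], [0,4], [0,7], [0,8], [1,3], [1,6], [1,8], [2,5], [2,6], [2,7], [3,4], [3,5], [3,6], [4,7], [4,8], [5,7], [6,8]
  2-simplices (6): [0,1,8], [0,4,7], [0,4,8], [1,3,6], [1,6,8], [2,5,7]

so the chain groups are C_0 ≅ Z^9, C_1 ≅ Z^17, C_2 ≅ Z^6.

∂_1: C_1 → C_0 maps an edge to its endpoints' difference, ∂[p,q] = q − p.
The resulting 9×17 matrix has rank 8, and its Smith normal form has invariant factors (1,1,1,1,1,1,1,1).

Boundary ∂_2: C_2 → C_1 sends each 2-simplex [p,q,r] to [q,r] − [p,r] + [p,q]. For instance
  ∂[1,3,6] = [3,6] − [1,6] + [1,3],
  ∂[1,6,8] = [6,8] − [1,8] + [1,6].
As a 17×6 matrix over Z this has rank 6, with invariant factors (1,1,1,1,1,1).

From H_k ≅ ker(∂_k) / im(∂_{k+1}) we obtain:

  H_0: rank C_0 − rank ∂_1 = 9 − 8 = 1, and the invariant factors of ∂_1 are all 1, so H_0 = Z.
  H_1: rank ker ∂_1 − rank ∂_2 = (17 − 8) − 6 = 3, and the invariant factors of ∂_2 are all 1, so H_1 = Z^3.
  H_2: rank ker ∂_2 − rank ∂_3 = (6 − 6) − 0 = 0, and there is no ∂_3, so H_2 = 0.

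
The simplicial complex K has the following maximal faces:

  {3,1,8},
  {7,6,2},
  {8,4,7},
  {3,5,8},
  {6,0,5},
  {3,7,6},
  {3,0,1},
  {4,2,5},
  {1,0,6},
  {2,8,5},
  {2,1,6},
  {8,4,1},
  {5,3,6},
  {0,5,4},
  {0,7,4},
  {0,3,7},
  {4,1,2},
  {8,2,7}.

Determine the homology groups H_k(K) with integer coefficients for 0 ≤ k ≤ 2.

H_0 = Z,  H_1 = Z ⊕ Z/2,  H_2 = 0.

Take the total order 0 < 1 < 2 < 3 < 4 < 5 < 6 < 7 < 8 on the vertex set. Then K (dimension 2) consists of the simplices:

  0-simplices (9): [0], [1], [2], [3], [4], [5], [6], [7], [8]
  1-simplices (27): (27 of them)
  2-simplices (18): [0,1,3], [0,1,6], [0,3,7], [0,4,5], [0,4,7], [0,5,6], [1,2,4], [1,2,6], [1,3,8], [1,4,8], [2,4,5], [2,5,8], [2,6,7], [2,7,8], [3,5,6], [3,5,8], [3,6,7], [4,7,8]

giving chain groups C_0 ≅ Z^9, C_1 ≅ Z^27, C_2 ≅ Z^18.

The boundary map ∂_1: C_1 → C_0 maps an edge to its endpoints' difference, ∂[p,q] = q − p. For instance
  ∂[0,3] = [3] − [0].
As a 9×27 matrix over Z this has rank 8, with invariant factors (1,1,1,1,1,1,1,1).

∂_2: C_2 → C_1 maps a triangle to the signed sum of its edges. For instance
  ∂[0,1,3] = [1,3] − [0,3] + [0,1],
  ∂[3,6,7] = [6,7] − [3,7] + [3,6].
The resulting 27×18 matrix has rank 18, and its Smith normal form has invariant factors (1,1,1,1,1,1,1,1,1,1,1,1,1,1,1,1,1,2).

Now H_k = ker ∂_k / im ∂_{k+1}, so:

  H_0: rank C_0 − rank ∂_1 = 9 − 8 = 1, and the invariant factors of ∂_1 are all 1, so H_0 ≅ Z.
  H_1: rank ker ∂_1 − rank ∂_2 = (27 − 8) − 18 = 1, and ∂_2 has invariant factor 2 > 1, so H_1 ≅ Z ⊕ Z/2.
  H_2: rank ker ∂_2 − rank ∂_3 = (18 − 18) − 0 = 0, and there is no ∂_3, so H_2 ≅ 0.

(K is a triangulation of the Klein bottle.)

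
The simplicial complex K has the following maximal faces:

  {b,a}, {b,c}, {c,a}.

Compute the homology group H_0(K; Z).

K has 3 vertices, 3 edges.
rank ∂_0 = 0, rank ∂_1 = 2 ⇒ b_0 = 3 − 0 − 2 = 1; all invariant factors of ∂_1 are 1 so no torsion. So H_0 ≅ Z.

H_0 = Z.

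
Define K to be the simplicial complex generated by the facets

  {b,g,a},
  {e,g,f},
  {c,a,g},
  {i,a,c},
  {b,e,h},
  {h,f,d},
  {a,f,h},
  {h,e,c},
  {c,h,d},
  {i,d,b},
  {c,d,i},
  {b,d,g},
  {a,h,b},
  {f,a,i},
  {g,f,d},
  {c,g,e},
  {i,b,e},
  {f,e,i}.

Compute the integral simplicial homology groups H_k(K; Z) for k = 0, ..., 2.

H_0 ≅ Z,  H_1 ≅ Z^2,  H_2 ≅ Z.

Order the vertices as a < b < c < d < e < f < g < h < i. Listing each simplex with vertices in this order, K has dimension 2 with simplices:

  0-simplices (9): a, b, c, d, e, f, g, h, i
  1-simplices (27): ab, ac, af, ag, ah, ai, bd, be, bg, bh, bi, cd, ce, cg, ch, ci, df, dg, dh, di, ef, eg, eh, ei, fg, fh, fi
  2-simplices (18): abg, abh, acg, aci, afh, afi, bdg, bdi, beh, bei, cdh, cdi, ceg, ceh, dfg, dfh, efg, efi

Hence C_0 ≅ Z^9, C_1 ≅ Z^27, C_2 ≅ Z^18.

∂_1: C_1 → C_0 sends each edge [p,q] (with p < q) to q − p. For instance
  ∂di = i − d.
The 9×27 boundary matrix has rank 8 and Smith normal form diag(1,1,1,1,1,1,1,1).

Boundary ∂_2: C_2 → C_1 acts by ∂[p,q,r] = [q,r] − [p,r] + [p,q]. For instance
  ∂cdh = dh − ch + cd,
  ∂beh = eh − bh + be.
The resulting 27×18 matrix has rank 17, and its Smith normal form has invariant factors (1,1,1,1,1,1,1,1,1,1,1,1,1,1,1,1,1).

Computing H_k = (kernel of ∂_k) / (image of ∂_{k+1}):

  H_0: rank C_0 − rank ∂_1 = 9 − 8 = 1, and the invariant factors of ∂_1 are all 1, so H_0 ≅ Z.
  H_1: rank ker ∂_1 − rank ∂_2 = (27 − 8) − 17 = 2, and the invariant factors of ∂_2 are all 1, so H_1 ≅ Z^2.
  H_2: rank ker ∂_2 − rank ∂_3 = (18 − 17) − 0 = 1, and there is no ∂_3, so H_2 ≅ Z.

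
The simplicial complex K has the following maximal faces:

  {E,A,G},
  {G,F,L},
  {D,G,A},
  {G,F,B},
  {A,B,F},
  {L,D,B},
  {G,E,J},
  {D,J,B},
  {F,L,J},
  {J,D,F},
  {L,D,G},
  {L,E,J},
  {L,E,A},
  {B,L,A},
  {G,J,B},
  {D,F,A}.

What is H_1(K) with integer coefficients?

We work with the vertex ordering A < B < D < E < F < G < J < L. The simplices of K, each written with vertices in increasing order, are:

  0-simplices (8): A, B, D, E, F, G, J, L
  1-simplices (24): AB, AD, AE, AF, AG, AL, BD, BF, BG, BJ, BL, DF, DG, DJ, DL, EG, EJ, EL, FG, FJ, FL, GJ, GL, JL
  2-simplices (16): ABF, ABL, ADF, ADG, AEG, AEL, BDJ, BDL, BFG, BGJ, DFJ, DGL, EGJ, EJL, FGL, FJL

so the chain groups are C_0 ≅ Z^8, C_1 ≅ Z^24, C_2 ≅ Z^16.

The boundary map ∂_1: C_1 → C_0 is given by ∂[p,q] = [q] − [p]. For instance
  ∂BF = F − B.
The 8×24 boundary matrix has rank 7 and Smith normal form diag(1,1,1,1,1,1,1).

Boundary ∂_2: C_2 → C_1 sends each 2-simplex [p,q,r] to [q,r] − [p,r] + [p,q]. For instance
  ∂FGL = GL − FL + FG,
  ∂EGJ = GJ − EJ + EG.
The resulting 24×16 matrix has rank 15, and its Smith normal form has invariant factors (1,1,1,1,1,1,1,1,1,1,1,1,1,1,1).

Reading off H_k = ker ∂_k / im ∂_{k+1}:

  H_1: rank ker ∂_1 − rank ∂_2 = (24 − 7) − 15 = 2, and the invariant factors of ∂_2 are all 1, so H_1 = Z^2.

H_1 ≅ Z^2.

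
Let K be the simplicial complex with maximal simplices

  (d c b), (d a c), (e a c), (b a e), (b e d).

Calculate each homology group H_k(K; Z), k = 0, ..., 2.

H_0 ≅ Z,  H_1 ≅ Z,  H_2 = 0.

Take the total order a < b < c < d < e on the vertex set. Then K (dimension 2) consists of the simplices:

  0-simplices (5): a, b, c, d, e
  1-simplices (10): ab, ac, ad, ae, bc, bd, be, cd, ce, de
  2-simplices (5): abe, acd, ace, bcd, bde

so the chain groups are C_0 ≅ Z^5, C_1 ≅ Z^10, C_2 ≅ Z^5.

Boundary ∂_1: C_1 → C_0 maps an edge to its endpoints' difference, ∂[p,q] = q − p. For instance
  ∂bc = c − b.
The resulting 5×10 matrix has rank 4, and its Smith normal form has invariant factors (1,1,1,1).

∂_2: C_2 → C_1 acts by ∂[p,q,r] = [q,r] − [p,r] + [p,q]. For instance
  ∂abe = be − ae + ab,
  ∂bcd = cd − bd + bc.
As a 10×5 matrix over Z this has rank 5, with invariant factors (1,1,1,1,1).

From H_k ≅ ker(∂_k) / im(∂_{k+1}) we obtain:

  H_0: rank C_0 − rank ∂_1 = 5 − 4 = 1, and the invariant factors of ∂_1 are all 1, so H_0 ≅ Z.
  H_1: rank ker ∂_1 − rank ∂_2 = (10 − 4) − 5 = 1, and the invariant factors of ∂_2 are all 1, so H_1 ≅ Z.
  H_2: rank ker ∂_2 − rank ∂_3 = (5 − 5) − 0 = 0, and there is no ∂_3, so H_2 ≅ 0.

(K is a triangulation of the Möbius band.)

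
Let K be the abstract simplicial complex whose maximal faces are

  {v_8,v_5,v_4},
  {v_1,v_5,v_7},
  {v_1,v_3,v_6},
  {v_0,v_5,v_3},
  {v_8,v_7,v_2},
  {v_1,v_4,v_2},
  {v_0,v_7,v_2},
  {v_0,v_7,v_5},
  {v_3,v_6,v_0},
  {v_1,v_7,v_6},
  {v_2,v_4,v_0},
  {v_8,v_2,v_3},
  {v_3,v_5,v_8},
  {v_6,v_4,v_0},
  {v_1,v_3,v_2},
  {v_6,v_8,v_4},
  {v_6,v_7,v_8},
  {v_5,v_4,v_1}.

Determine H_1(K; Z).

H_1 ≅ Z^2.

We work with the vertex ordering v_0 < v_1 < v_2 < v_3 < v_4 < v_5 < v_6 < v_7 < v_8. The simplices of K, each written with vertices in increasing order, are:

  0-simplices (9): [v_0], [v_1], [v_2], [v_3], [v_4], [v_5], [v_6], [v_7], [v_8]
  1-simplices (27): (27 of them)
  2-simplices (18): (18 of them)

giving chain groups C_0 ≅ Z^9, C_1 ≅ Z^27, C_2 ≅ Z^18.

The boundary map ∂_1: C_1 → C_0 is given by ∂[p,q] = [q] − [p]. For instance
  ∂[v_6,v_8] = [v_8] − [v_6].
This gives a 9×27 integer matrix of rank 8; reducing to Smith normal form yields diagonal entries (1,1,1,1,1,1,1,1).

The boundary map ∂_2: C_2 → C_1 sends each 2-simplex [p,q,r] to [q,r] − [p,r] + [p,q]. For instance
  ∂[v_6,v_7,v_8] = [v_7,v_8] − [v_6,v_8] + [v_6,v_7],
  ∂[v_0,v_4,v_6] = [v_4,v_6] − [v_0,v_6] + [v_0,v_4].
This gives a 27×18 integer matrix of rank 17; reducing to Smith normal form yields diagonal entries (1,1,1,1,1,1,1,1,1,1,1,1,1,1,1,1,1).

Now H_k = ker ∂_k / im ∂_{k+1}, so:

  H_1: rank ker ∂_1 − rank ∂_2 = (27 − 8) − 17 = 2, and the invariant factors of ∂_2 are all 1, so H_1 = Z^2.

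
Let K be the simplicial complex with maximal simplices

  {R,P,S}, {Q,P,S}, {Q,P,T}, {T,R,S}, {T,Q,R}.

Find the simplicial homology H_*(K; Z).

H_0 ≅ Z,  H_1 ≅ Z,  H_2 = 0.

Fix the vertex order P < Q < R < S < T and write every simplex with vertices in increasing order. Then dim K = 2 and the simplices of K are:

  0-simplices (5): P, Q, R, S, T
  1-simplices (10): PQ, PR, PS, PT, QR, QS, QT, RS, RT, ST
  2-simplices (5): PQS, PQT, PRS, QRT, RST

giving chain groups C_0 ≅ Z^5, C_1 ≅ Z^10, C_2 ≅ Z^5.

The boundary map ∂_1: C_1 → C_0 sends each edge [p,q] (with p < q) to q − p.
As a 5×10 matrix over Z this has rank 4, with invariant factors (1,1,1,1).

The boundary map ∂_2: C_2 → C_1 maps a triangle to the signed sum of its edges. For instance
  ∂RST = ST − RT + RS,
  ∂PQT = QT − PT + PQ.
The 10×5 boundary matrix has rank 5 and Smith normal form diag(1,1,1,1,1).

From H_k ≅ ker(∂_k) / im(∂_{k+1}) we obtain:

  H_0: rank C_0 − rank ∂_1 = 5 − 4 = 1, and the invariant factors of ∂_1 are all 1, so H_0 = Z.
  H_1: rank ker ∂_1 − rank ∂_2 = (10 − 4) − 5 = 1, and the invariant factors of ∂_2 are all 1, so H_1 = Z.
  H_2: rank ker ∂_2 − rank ∂_3 = (5 − 5) − 0 = 0, and there is no ∂_3, so H_2 = 0.

As a check, the Euler characteristic is 5 − 10 + 5 = 0, which agrees with 1 − 1 + 0 = 0.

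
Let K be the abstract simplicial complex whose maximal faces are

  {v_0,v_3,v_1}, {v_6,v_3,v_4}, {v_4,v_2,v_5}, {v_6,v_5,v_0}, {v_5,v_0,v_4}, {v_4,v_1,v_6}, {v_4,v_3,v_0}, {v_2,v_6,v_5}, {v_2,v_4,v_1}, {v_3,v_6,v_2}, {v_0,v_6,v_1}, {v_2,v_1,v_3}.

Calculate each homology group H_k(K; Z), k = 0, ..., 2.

Order the vertices as v_0 < v_1 < v_2 < v_3 < v_4 < v_5 < v_6. Listing each simplex with vertices in this order, K has dimension 2 with simplices:

  0-simplices (7): [v_0], [v_1], [v_2], [v_3], [v_4], [v_5], [v_6]
  1-simplices (18): (18 of them)
  2-simplices (12): (12 of them)

giving chain groups C_0 ≅ Z^7, C_1 ≅ Z^18, C_2 ≅ Z^12.

The boundary map ∂_1: C_1 → C_0 sends each edge [p,q] (with p < q) to q − p.
As a 7×18 matrix over Z this has rank 6, with invariant factors (1,1,1,1,1,1).

Boundary ∂_2: C_2 → C_1 sends each 2-simplex [p,q,r] to [q,r] − [p,r] + [p,q]. For instance
  ∂[v_0,v_3,v_4] = [v_3,v_4] − [v_0,v_4] + [v_0,v_3],
  ∂[v_3,v_4,v_6] = [v_4,v_6] − [v_3,v_6] + [v_3,v_4].
This gives a 18×12 integer matrix of rank 12; reducing to Smith normal form yields diagonal entries (1,1,1,1,1,1,1,1,1,1,1,2).

From H_k ≅ ker(∂_k) / im(∂_{k+1}) we obtain:

  H_0: rank C_0 − rank ∂_1 = 7 − 6 = 1, and the invariant factors of ∂_1 are all 1, so H_0 = Z.
  H_1: rank ker ∂_1 − rank ∂_2 = (18 − 6) − 12 = 0, and ∂_2 has invariant factor 2 > 1, so H_1 = Z/2.
  H_2: rank ker ∂_2 − rank ∂_3 = (12 − 12) − 0 = 0, and there is no ∂_3, so H_2 = 0.

H_0 ≅ Z,  H_1 ≅ Z/2,  H_2 = 0.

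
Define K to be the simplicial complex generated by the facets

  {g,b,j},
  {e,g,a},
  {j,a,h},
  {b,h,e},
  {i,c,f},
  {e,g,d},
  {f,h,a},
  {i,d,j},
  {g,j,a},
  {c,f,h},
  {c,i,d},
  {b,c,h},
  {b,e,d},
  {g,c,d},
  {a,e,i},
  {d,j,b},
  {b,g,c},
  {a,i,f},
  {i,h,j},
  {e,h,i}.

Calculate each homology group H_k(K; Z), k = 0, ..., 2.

H_0 ≅ Z,  H_1 ≅ Z ⊕ Z/2Z,  H_2 = 0.

Fix the vertex order a < b < c < d < e < f < g < h < i < j and write every simplex with vertices in increasing order. Then dim K = 2 and the simplices of K are:

  0-simplices (10): a, b, c, d, e, f, g, h, i, j
  1-simplices (30): ae, af, ag, ah, ai, aj, bc, bd, be, bg, bh, bj, cd, cf, cg, ch, ci, de, dg, di, dj, eg, eh, ei, fh, fi, gj, hi, hj, ij
  2-simplices (20): aeg, aei, afh, afi, agj, ahj, bcg, bch, bde, bdj, beh, bgj, cdg, cdi, cfh, cfi, deg, dij, ehi, hij

giving chain groups C_0 ≅ Z^10, C_1 ≅ Z^30, C_2 ≅ Z^20.

The boundary map ∂_1: C_1 → C_0 maps an edge to its endpoints' difference, ∂[p,q] = q − p. For instance
  ∂ci = i − c.
The resulting 10×30 matrix has rank 9, and its Smith normal form has invariant factors (1,1,1,1,1,1,1,1,1).

The boundary map ∂_2: C_2 → C_1 acts by ∂[p,q,r] = [q,r] − [p,r] + [p,q]. For instance
  ∂bch = ch − bh + bc,
  ∂aeg = eg − ag + ae.
The resulting 30×20 matrix has rank 20, and its Smith normal form has invariant factors (1,1,1,1,1,1,1,1,1,1,1,1,1,1,1,1,1,1,1,2).

Computing H_k = (kernel of ∂_k) / (image of ∂_{k+1}):

  H_0: rank C_0 − rank ∂_1 = 10 − 9 = 1, and the invariant factors of ∂_1 are all 1, so H_0 ≅ Z.
  H_1: rank ker ∂_1 − rank ∂_2 = (30 − 9) − 20 = 1, and ∂_2 has invariant factor 2 > 1, so H_1 ≅ Z ⊕ Z/2Z.
  H_2: rank ker ∂_2 − rank ∂_3 = (20 − 20) − 0 = 0, and there is no ∂_3, so H_2 ≅ 0.

As a check, the Euler characteristic is 10 − 30 + 20 = 0, which agrees with 1 − 1 + 0 = 0.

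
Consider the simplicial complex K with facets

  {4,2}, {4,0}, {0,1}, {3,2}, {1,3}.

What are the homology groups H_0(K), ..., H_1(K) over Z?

H_0 = Z,  H_1 = Z.

Fix the vertex order 0 < 1 < 2 < 3 < 4 and write every simplex with vertices in increasing order. Then dim K = 1 and the simplices of K are:

  0-simplices (5): [0], [1], [2], [3], [4]
  1-simplices (5): [0,1], [0,4], [1,3], [2,3], [2,4]

giving chain groups C_0 ≅ Z^5, C_1 ≅ Z^5.

The boundary map ∂_1: C_1 → C_0 sends each edge [p,q] (with p < q) to q − p. For instance
  ∂[0,1] = [1] − [0].
The resulting 5×5 matrix has rank 4, and its Smith normal form has invariant factors (1,1,1,1).

Reading off H_k = ker ∂_k / im ∂_{k+1}:

  H_0: rank C_0 − rank ∂_1 = 5 − 4 = 1, and the invariant factors of ∂_1 are all 1, so H_0 ≅ Z.
  H_1: rank ker ∂_1 − rank ∂_2 = (5 − 4) − 0 = 1, and there is no ∂_2, so H_1 ≅ Z.

(K is a triangulation of the circle S^1.)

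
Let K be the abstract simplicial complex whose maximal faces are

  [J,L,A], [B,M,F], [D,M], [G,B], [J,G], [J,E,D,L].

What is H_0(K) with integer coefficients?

Take the total order A < B < D < E < F < G < J < L < M on the vertex set. Then K (dimension 3) consists of the simplices:

  0-simplices (9): A, B, D, E, F, G, J, L, M
  1-simplices (14): AJ, AL, BF, BG, BM, DE, DJ, DL, DM, EJ, EL, FM, GJ, JL
  2-simplices (6): AJL, BFM, DEJ, DEL, DJL, EJL
  3-simplices (1): DEJL

giving chain groups C_0 ≅ Z^9, C_1 ≅ Z^14, C_2 ≅ Z^6, C_3 ≅ Z^1.

The boundary map ∂_1: C_1 → C_0 sends each edge [p,q] (with p < q) to q − p.
This gives a 9×14 integer matrix of rank 8; reducing to Smith normal form yields diagonal entries (1,1,1,1,1,1,1,1).

Boundary ∂_2: C_2 → C_1 maps a triangle to the signed sum of its edges. For instance
  ∂DJL = JL − DL + DJ,
  ∂EJL = JL − EL + EJ.
As a 14×6 matrix over Z this has rank 5, with invariant factors (1,1,1,1,1).

The boundary map ∂_3: C_3 → C_2 sends each 3-simplex σ to the alternating sum Σ_i (−1)^i (σ with its i-th vertex removed). For instance
  ∂DEJL = EJL − DJL + DEL − DEJ.
The 6×1 boundary matrix has rank 1 and Smith normal form diag(1).

Now H_k = ker ∂_k / im ∂_{k+1}, so:

  H_0: rank C_0 − rank ∂_1 = 9 − 8 = 1, and the invariant factors of ∂_1 are all 1, so H_0 ≅ Z.

H_0 = Z.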